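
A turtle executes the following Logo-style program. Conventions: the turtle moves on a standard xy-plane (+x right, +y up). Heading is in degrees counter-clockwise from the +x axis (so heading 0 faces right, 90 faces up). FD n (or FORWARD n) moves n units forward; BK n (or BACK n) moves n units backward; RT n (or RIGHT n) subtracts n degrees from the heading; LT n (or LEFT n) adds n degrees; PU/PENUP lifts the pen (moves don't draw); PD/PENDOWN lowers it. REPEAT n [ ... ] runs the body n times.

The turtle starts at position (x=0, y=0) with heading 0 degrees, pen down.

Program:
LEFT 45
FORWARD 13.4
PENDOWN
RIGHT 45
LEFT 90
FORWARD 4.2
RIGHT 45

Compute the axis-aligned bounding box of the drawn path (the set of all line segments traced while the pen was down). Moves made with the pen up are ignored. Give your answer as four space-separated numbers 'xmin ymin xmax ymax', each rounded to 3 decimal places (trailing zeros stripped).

Executing turtle program step by step:
Start: pos=(0,0), heading=0, pen down
LT 45: heading 0 -> 45
FD 13.4: (0,0) -> (9.475,9.475) [heading=45, draw]
PD: pen down
RT 45: heading 45 -> 0
LT 90: heading 0 -> 90
FD 4.2: (9.475,9.475) -> (9.475,13.675) [heading=90, draw]
RT 45: heading 90 -> 45
Final: pos=(9.475,13.675), heading=45, 2 segment(s) drawn

Segment endpoints: x in {0, 9.475}, y in {0, 9.475, 13.675}
xmin=0, ymin=0, xmax=9.475, ymax=13.675

Answer: 0 0 9.475 13.675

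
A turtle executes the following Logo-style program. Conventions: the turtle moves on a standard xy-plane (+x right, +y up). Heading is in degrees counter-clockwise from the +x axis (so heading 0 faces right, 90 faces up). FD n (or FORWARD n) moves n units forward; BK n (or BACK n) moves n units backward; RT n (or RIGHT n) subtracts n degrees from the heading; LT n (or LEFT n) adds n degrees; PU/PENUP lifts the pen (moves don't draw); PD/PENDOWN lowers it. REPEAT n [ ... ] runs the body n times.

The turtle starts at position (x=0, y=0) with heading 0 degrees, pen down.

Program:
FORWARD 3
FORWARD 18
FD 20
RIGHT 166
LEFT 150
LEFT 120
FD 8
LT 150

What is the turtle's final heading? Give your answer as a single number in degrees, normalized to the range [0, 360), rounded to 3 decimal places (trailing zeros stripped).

Executing turtle program step by step:
Start: pos=(0,0), heading=0, pen down
FD 3: (0,0) -> (3,0) [heading=0, draw]
FD 18: (3,0) -> (21,0) [heading=0, draw]
FD 20: (21,0) -> (41,0) [heading=0, draw]
RT 166: heading 0 -> 194
LT 150: heading 194 -> 344
LT 120: heading 344 -> 104
FD 8: (41,0) -> (39.065,7.762) [heading=104, draw]
LT 150: heading 104 -> 254
Final: pos=(39.065,7.762), heading=254, 4 segment(s) drawn

Answer: 254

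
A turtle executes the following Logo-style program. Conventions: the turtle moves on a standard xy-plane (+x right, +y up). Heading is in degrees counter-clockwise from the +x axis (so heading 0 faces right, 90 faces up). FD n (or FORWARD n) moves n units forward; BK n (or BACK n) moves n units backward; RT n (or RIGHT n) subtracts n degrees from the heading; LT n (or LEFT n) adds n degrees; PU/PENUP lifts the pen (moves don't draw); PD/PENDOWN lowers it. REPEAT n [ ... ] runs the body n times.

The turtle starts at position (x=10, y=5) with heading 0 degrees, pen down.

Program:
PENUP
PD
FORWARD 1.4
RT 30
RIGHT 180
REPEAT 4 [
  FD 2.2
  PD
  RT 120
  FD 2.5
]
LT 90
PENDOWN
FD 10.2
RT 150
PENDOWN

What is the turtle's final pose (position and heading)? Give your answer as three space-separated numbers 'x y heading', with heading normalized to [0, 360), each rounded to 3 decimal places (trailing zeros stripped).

Executing turtle program step by step:
Start: pos=(10,5), heading=0, pen down
PU: pen up
PD: pen down
FD 1.4: (10,5) -> (11.4,5) [heading=0, draw]
RT 30: heading 0 -> 330
RT 180: heading 330 -> 150
REPEAT 4 [
  -- iteration 1/4 --
  FD 2.2: (11.4,5) -> (9.495,6.1) [heading=150, draw]
  PD: pen down
  RT 120: heading 150 -> 30
  FD 2.5: (9.495,6.1) -> (11.66,7.35) [heading=30, draw]
  -- iteration 2/4 --
  FD 2.2: (11.66,7.35) -> (13.565,8.45) [heading=30, draw]
  PD: pen down
  RT 120: heading 30 -> 270
  FD 2.5: (13.565,8.45) -> (13.565,5.95) [heading=270, draw]
  -- iteration 3/4 --
  FD 2.2: (13.565,5.95) -> (13.565,3.75) [heading=270, draw]
  PD: pen down
  RT 120: heading 270 -> 150
  FD 2.5: (13.565,3.75) -> (11.4,5) [heading=150, draw]
  -- iteration 4/4 --
  FD 2.2: (11.4,5) -> (9.495,6.1) [heading=150, draw]
  PD: pen down
  RT 120: heading 150 -> 30
  FD 2.5: (9.495,6.1) -> (11.66,7.35) [heading=30, draw]
]
LT 90: heading 30 -> 120
PD: pen down
FD 10.2: (11.66,7.35) -> (6.56,16.183) [heading=120, draw]
RT 150: heading 120 -> 330
PD: pen down
Final: pos=(6.56,16.183), heading=330, 10 segment(s) drawn

Answer: 6.56 16.183 330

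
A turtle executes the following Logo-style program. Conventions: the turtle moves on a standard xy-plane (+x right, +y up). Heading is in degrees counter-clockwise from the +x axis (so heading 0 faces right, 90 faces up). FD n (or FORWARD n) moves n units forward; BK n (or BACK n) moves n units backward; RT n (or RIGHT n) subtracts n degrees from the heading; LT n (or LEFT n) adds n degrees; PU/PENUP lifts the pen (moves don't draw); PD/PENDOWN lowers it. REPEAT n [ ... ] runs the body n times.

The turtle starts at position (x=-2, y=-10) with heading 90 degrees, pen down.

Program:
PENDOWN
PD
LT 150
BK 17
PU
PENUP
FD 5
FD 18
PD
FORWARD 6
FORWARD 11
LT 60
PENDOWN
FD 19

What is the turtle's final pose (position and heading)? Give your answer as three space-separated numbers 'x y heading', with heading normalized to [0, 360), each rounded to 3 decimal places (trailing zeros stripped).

Answer: -4 -46.373 300

Derivation:
Executing turtle program step by step:
Start: pos=(-2,-10), heading=90, pen down
PD: pen down
PD: pen down
LT 150: heading 90 -> 240
BK 17: (-2,-10) -> (6.5,4.722) [heading=240, draw]
PU: pen up
PU: pen up
FD 5: (6.5,4.722) -> (4,0.392) [heading=240, move]
FD 18: (4,0.392) -> (-5,-15.196) [heading=240, move]
PD: pen down
FD 6: (-5,-15.196) -> (-8,-20.392) [heading=240, draw]
FD 11: (-8,-20.392) -> (-13.5,-29.919) [heading=240, draw]
LT 60: heading 240 -> 300
PD: pen down
FD 19: (-13.5,-29.919) -> (-4,-46.373) [heading=300, draw]
Final: pos=(-4,-46.373), heading=300, 4 segment(s) drawn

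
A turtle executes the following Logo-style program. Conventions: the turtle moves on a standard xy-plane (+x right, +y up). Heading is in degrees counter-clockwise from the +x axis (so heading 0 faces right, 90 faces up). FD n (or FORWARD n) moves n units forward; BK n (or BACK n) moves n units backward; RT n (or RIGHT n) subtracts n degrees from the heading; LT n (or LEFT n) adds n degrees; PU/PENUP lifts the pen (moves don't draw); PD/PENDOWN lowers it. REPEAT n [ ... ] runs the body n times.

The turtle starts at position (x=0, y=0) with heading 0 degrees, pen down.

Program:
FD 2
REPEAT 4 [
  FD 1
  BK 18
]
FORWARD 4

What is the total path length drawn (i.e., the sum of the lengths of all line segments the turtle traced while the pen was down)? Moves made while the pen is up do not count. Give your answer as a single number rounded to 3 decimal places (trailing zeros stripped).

Executing turtle program step by step:
Start: pos=(0,0), heading=0, pen down
FD 2: (0,0) -> (2,0) [heading=0, draw]
REPEAT 4 [
  -- iteration 1/4 --
  FD 1: (2,0) -> (3,0) [heading=0, draw]
  BK 18: (3,0) -> (-15,0) [heading=0, draw]
  -- iteration 2/4 --
  FD 1: (-15,0) -> (-14,0) [heading=0, draw]
  BK 18: (-14,0) -> (-32,0) [heading=0, draw]
  -- iteration 3/4 --
  FD 1: (-32,0) -> (-31,0) [heading=0, draw]
  BK 18: (-31,0) -> (-49,0) [heading=0, draw]
  -- iteration 4/4 --
  FD 1: (-49,0) -> (-48,0) [heading=0, draw]
  BK 18: (-48,0) -> (-66,0) [heading=0, draw]
]
FD 4: (-66,0) -> (-62,0) [heading=0, draw]
Final: pos=(-62,0), heading=0, 10 segment(s) drawn

Segment lengths:
  seg 1: (0,0) -> (2,0), length = 2
  seg 2: (2,0) -> (3,0), length = 1
  seg 3: (3,0) -> (-15,0), length = 18
  seg 4: (-15,0) -> (-14,0), length = 1
  seg 5: (-14,0) -> (-32,0), length = 18
  seg 6: (-32,0) -> (-31,0), length = 1
  seg 7: (-31,0) -> (-49,0), length = 18
  seg 8: (-49,0) -> (-48,0), length = 1
  seg 9: (-48,0) -> (-66,0), length = 18
  seg 10: (-66,0) -> (-62,0), length = 4
Total = 82

Answer: 82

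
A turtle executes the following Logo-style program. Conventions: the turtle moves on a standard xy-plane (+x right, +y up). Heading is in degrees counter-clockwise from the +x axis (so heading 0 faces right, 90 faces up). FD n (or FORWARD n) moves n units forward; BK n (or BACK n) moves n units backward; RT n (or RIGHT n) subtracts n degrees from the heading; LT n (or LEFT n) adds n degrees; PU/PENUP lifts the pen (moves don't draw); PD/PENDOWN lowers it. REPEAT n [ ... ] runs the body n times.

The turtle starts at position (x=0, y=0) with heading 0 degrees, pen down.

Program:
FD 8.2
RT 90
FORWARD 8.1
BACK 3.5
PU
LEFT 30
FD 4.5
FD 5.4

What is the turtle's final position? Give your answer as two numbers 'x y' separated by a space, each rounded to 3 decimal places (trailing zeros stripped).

Executing turtle program step by step:
Start: pos=(0,0), heading=0, pen down
FD 8.2: (0,0) -> (8.2,0) [heading=0, draw]
RT 90: heading 0 -> 270
FD 8.1: (8.2,0) -> (8.2,-8.1) [heading=270, draw]
BK 3.5: (8.2,-8.1) -> (8.2,-4.6) [heading=270, draw]
PU: pen up
LT 30: heading 270 -> 300
FD 4.5: (8.2,-4.6) -> (10.45,-8.497) [heading=300, move]
FD 5.4: (10.45,-8.497) -> (13.15,-13.174) [heading=300, move]
Final: pos=(13.15,-13.174), heading=300, 3 segment(s) drawn

Answer: 13.15 -13.174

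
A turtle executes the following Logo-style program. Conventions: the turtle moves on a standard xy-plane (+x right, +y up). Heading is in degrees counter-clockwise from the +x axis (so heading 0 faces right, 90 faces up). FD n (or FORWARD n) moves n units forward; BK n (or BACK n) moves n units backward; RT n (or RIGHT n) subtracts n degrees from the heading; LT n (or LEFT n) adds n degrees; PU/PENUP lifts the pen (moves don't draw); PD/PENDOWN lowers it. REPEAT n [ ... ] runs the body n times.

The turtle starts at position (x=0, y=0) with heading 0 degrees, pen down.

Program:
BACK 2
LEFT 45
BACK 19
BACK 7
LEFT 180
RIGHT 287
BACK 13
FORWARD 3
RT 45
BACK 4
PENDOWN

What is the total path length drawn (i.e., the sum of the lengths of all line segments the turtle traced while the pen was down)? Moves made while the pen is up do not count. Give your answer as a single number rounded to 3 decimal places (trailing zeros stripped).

Executing turtle program step by step:
Start: pos=(0,0), heading=0, pen down
BK 2: (0,0) -> (-2,0) [heading=0, draw]
LT 45: heading 0 -> 45
BK 19: (-2,0) -> (-15.435,-13.435) [heading=45, draw]
BK 7: (-15.435,-13.435) -> (-20.385,-18.385) [heading=45, draw]
LT 180: heading 45 -> 225
RT 287: heading 225 -> 298
BK 13: (-20.385,-18.385) -> (-26.488,-6.906) [heading=298, draw]
FD 3: (-26.488,-6.906) -> (-25.079,-9.555) [heading=298, draw]
RT 45: heading 298 -> 253
BK 4: (-25.079,-9.555) -> (-23.91,-5.73) [heading=253, draw]
PD: pen down
Final: pos=(-23.91,-5.73), heading=253, 6 segment(s) drawn

Segment lengths:
  seg 1: (0,0) -> (-2,0), length = 2
  seg 2: (-2,0) -> (-15.435,-13.435), length = 19
  seg 3: (-15.435,-13.435) -> (-20.385,-18.385), length = 7
  seg 4: (-20.385,-18.385) -> (-26.488,-6.906), length = 13
  seg 5: (-26.488,-6.906) -> (-25.079,-9.555), length = 3
  seg 6: (-25.079,-9.555) -> (-23.91,-5.73), length = 4
Total = 48

Answer: 48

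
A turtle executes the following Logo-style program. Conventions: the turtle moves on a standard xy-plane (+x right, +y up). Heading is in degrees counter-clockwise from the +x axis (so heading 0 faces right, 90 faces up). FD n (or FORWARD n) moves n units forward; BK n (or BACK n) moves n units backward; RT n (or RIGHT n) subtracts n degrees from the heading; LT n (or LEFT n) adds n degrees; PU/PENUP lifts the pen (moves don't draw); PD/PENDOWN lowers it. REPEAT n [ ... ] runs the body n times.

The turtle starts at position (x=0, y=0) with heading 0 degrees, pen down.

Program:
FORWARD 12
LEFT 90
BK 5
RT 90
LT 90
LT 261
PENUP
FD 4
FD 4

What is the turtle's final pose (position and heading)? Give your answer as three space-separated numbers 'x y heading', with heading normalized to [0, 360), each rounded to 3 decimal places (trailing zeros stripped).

Answer: 19.902 -6.251 351

Derivation:
Executing turtle program step by step:
Start: pos=(0,0), heading=0, pen down
FD 12: (0,0) -> (12,0) [heading=0, draw]
LT 90: heading 0 -> 90
BK 5: (12,0) -> (12,-5) [heading=90, draw]
RT 90: heading 90 -> 0
LT 90: heading 0 -> 90
LT 261: heading 90 -> 351
PU: pen up
FD 4: (12,-5) -> (15.951,-5.626) [heading=351, move]
FD 4: (15.951,-5.626) -> (19.902,-6.251) [heading=351, move]
Final: pos=(19.902,-6.251), heading=351, 2 segment(s) drawn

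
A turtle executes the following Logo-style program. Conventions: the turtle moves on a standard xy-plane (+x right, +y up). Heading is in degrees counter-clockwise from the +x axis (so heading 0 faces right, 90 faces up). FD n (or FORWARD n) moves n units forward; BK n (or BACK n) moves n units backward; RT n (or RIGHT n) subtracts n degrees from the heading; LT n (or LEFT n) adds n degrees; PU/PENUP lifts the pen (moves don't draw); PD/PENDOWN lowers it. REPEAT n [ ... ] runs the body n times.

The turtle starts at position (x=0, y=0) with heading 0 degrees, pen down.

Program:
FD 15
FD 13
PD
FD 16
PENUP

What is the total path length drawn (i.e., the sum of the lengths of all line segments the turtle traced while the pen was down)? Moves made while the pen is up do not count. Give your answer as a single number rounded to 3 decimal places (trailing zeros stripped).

Answer: 44

Derivation:
Executing turtle program step by step:
Start: pos=(0,0), heading=0, pen down
FD 15: (0,0) -> (15,0) [heading=0, draw]
FD 13: (15,0) -> (28,0) [heading=0, draw]
PD: pen down
FD 16: (28,0) -> (44,0) [heading=0, draw]
PU: pen up
Final: pos=(44,0), heading=0, 3 segment(s) drawn

Segment lengths:
  seg 1: (0,0) -> (15,0), length = 15
  seg 2: (15,0) -> (28,0), length = 13
  seg 3: (28,0) -> (44,0), length = 16
Total = 44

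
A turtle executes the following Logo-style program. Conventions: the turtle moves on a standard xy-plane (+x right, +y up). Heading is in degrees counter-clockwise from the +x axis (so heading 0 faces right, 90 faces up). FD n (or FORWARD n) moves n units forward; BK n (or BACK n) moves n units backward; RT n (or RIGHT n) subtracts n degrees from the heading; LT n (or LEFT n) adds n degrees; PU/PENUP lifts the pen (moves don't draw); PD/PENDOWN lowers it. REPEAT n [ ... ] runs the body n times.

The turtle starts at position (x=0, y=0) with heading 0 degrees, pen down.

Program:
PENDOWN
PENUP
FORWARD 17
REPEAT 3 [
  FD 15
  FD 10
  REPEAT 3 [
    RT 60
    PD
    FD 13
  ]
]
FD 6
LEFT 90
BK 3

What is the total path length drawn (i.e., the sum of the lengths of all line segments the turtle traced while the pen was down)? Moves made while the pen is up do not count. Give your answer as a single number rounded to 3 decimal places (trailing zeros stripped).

Answer: 176

Derivation:
Executing turtle program step by step:
Start: pos=(0,0), heading=0, pen down
PD: pen down
PU: pen up
FD 17: (0,0) -> (17,0) [heading=0, move]
REPEAT 3 [
  -- iteration 1/3 --
  FD 15: (17,0) -> (32,0) [heading=0, move]
  FD 10: (32,0) -> (42,0) [heading=0, move]
  REPEAT 3 [
    -- iteration 1/3 --
    RT 60: heading 0 -> 300
    PD: pen down
    FD 13: (42,0) -> (48.5,-11.258) [heading=300, draw]
    -- iteration 2/3 --
    RT 60: heading 300 -> 240
    PD: pen down
    FD 13: (48.5,-11.258) -> (42,-22.517) [heading=240, draw]
    -- iteration 3/3 --
    RT 60: heading 240 -> 180
    PD: pen down
    FD 13: (42,-22.517) -> (29,-22.517) [heading=180, draw]
  ]
  -- iteration 2/3 --
  FD 15: (29,-22.517) -> (14,-22.517) [heading=180, draw]
  FD 10: (14,-22.517) -> (4,-22.517) [heading=180, draw]
  REPEAT 3 [
    -- iteration 1/3 --
    RT 60: heading 180 -> 120
    PD: pen down
    FD 13: (4,-22.517) -> (-2.5,-11.258) [heading=120, draw]
    -- iteration 2/3 --
    RT 60: heading 120 -> 60
    PD: pen down
    FD 13: (-2.5,-11.258) -> (4,0) [heading=60, draw]
    -- iteration 3/3 --
    RT 60: heading 60 -> 0
    PD: pen down
    FD 13: (4,0) -> (17,0) [heading=0, draw]
  ]
  -- iteration 3/3 --
  FD 15: (17,0) -> (32,0) [heading=0, draw]
  FD 10: (32,0) -> (42,0) [heading=0, draw]
  REPEAT 3 [
    -- iteration 1/3 --
    RT 60: heading 0 -> 300
    PD: pen down
    FD 13: (42,0) -> (48.5,-11.258) [heading=300, draw]
    -- iteration 2/3 --
    RT 60: heading 300 -> 240
    PD: pen down
    FD 13: (48.5,-11.258) -> (42,-22.517) [heading=240, draw]
    -- iteration 3/3 --
    RT 60: heading 240 -> 180
    PD: pen down
    FD 13: (42,-22.517) -> (29,-22.517) [heading=180, draw]
  ]
]
FD 6: (29,-22.517) -> (23,-22.517) [heading=180, draw]
LT 90: heading 180 -> 270
BK 3: (23,-22.517) -> (23,-19.517) [heading=270, draw]
Final: pos=(23,-19.517), heading=270, 15 segment(s) drawn

Segment lengths:
  seg 1: (42,0) -> (48.5,-11.258), length = 13
  seg 2: (48.5,-11.258) -> (42,-22.517), length = 13
  seg 3: (42,-22.517) -> (29,-22.517), length = 13
  seg 4: (29,-22.517) -> (14,-22.517), length = 15
  seg 5: (14,-22.517) -> (4,-22.517), length = 10
  seg 6: (4,-22.517) -> (-2.5,-11.258), length = 13
  seg 7: (-2.5,-11.258) -> (4,0), length = 13
  seg 8: (4,0) -> (17,0), length = 13
  seg 9: (17,0) -> (32,0), length = 15
  seg 10: (32,0) -> (42,0), length = 10
  seg 11: (42,0) -> (48.5,-11.258), length = 13
  seg 12: (48.5,-11.258) -> (42,-22.517), length = 13
  seg 13: (42,-22.517) -> (29,-22.517), length = 13
  seg 14: (29,-22.517) -> (23,-22.517), length = 6
  seg 15: (23,-22.517) -> (23,-19.517), length = 3
Total = 176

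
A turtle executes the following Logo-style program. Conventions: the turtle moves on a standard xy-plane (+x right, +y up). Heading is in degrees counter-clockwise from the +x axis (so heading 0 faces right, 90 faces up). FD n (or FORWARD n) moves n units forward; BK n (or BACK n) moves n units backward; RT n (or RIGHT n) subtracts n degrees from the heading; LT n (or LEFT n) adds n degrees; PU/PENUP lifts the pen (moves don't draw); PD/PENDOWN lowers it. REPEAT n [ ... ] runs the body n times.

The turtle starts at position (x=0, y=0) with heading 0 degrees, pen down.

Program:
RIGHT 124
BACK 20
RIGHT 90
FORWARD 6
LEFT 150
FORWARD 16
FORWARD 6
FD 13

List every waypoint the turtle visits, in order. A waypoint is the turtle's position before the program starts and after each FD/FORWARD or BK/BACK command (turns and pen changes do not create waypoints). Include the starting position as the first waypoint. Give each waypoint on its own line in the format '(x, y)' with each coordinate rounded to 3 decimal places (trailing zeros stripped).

Executing turtle program step by step:
Start: pos=(0,0), heading=0, pen down
RT 124: heading 0 -> 236
BK 20: (0,0) -> (11.184,16.581) [heading=236, draw]
RT 90: heading 236 -> 146
FD 6: (11.184,16.581) -> (6.21,19.936) [heading=146, draw]
LT 150: heading 146 -> 296
FD 16: (6.21,19.936) -> (13.224,5.555) [heading=296, draw]
FD 6: (13.224,5.555) -> (15.854,0.162) [heading=296, draw]
FD 13: (15.854,0.162) -> (21.553,-11.522) [heading=296, draw]
Final: pos=(21.553,-11.522), heading=296, 5 segment(s) drawn
Waypoints (6 total):
(0, 0)
(11.184, 16.581)
(6.21, 19.936)
(13.224, 5.555)
(15.854, 0.162)
(21.553, -11.522)

Answer: (0, 0)
(11.184, 16.581)
(6.21, 19.936)
(13.224, 5.555)
(15.854, 0.162)
(21.553, -11.522)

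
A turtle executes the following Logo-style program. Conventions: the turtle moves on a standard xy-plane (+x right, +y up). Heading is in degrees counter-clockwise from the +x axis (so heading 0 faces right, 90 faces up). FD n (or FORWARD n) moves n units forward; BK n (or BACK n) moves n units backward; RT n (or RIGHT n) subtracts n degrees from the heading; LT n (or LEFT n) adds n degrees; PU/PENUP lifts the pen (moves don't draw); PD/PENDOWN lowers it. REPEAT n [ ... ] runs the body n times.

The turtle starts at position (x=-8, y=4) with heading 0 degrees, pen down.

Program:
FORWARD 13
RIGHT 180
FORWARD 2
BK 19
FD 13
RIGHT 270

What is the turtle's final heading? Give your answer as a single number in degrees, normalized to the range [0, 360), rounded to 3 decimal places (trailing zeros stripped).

Answer: 270

Derivation:
Executing turtle program step by step:
Start: pos=(-8,4), heading=0, pen down
FD 13: (-8,4) -> (5,4) [heading=0, draw]
RT 180: heading 0 -> 180
FD 2: (5,4) -> (3,4) [heading=180, draw]
BK 19: (3,4) -> (22,4) [heading=180, draw]
FD 13: (22,4) -> (9,4) [heading=180, draw]
RT 270: heading 180 -> 270
Final: pos=(9,4), heading=270, 4 segment(s) drawn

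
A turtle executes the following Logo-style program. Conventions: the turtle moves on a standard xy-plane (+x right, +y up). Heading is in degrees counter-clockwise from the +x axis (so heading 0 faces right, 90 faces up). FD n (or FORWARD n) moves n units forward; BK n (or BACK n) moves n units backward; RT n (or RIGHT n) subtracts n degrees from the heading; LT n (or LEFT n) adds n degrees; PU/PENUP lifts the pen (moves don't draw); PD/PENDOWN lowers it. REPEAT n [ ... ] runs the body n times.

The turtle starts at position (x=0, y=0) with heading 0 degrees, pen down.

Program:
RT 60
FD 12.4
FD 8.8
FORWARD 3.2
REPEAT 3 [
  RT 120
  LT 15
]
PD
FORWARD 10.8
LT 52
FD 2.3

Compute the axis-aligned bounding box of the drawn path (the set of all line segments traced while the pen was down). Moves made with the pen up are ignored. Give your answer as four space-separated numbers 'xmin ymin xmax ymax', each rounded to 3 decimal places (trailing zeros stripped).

Executing turtle program step by step:
Start: pos=(0,0), heading=0, pen down
RT 60: heading 0 -> 300
FD 12.4: (0,0) -> (6.2,-10.739) [heading=300, draw]
FD 8.8: (6.2,-10.739) -> (10.6,-18.36) [heading=300, draw]
FD 3.2: (10.6,-18.36) -> (12.2,-21.131) [heading=300, draw]
REPEAT 3 [
  -- iteration 1/3 --
  RT 120: heading 300 -> 180
  LT 15: heading 180 -> 195
  -- iteration 2/3 --
  RT 120: heading 195 -> 75
  LT 15: heading 75 -> 90
  -- iteration 3/3 --
  RT 120: heading 90 -> 330
  LT 15: heading 330 -> 345
]
PD: pen down
FD 10.8: (12.2,-21.131) -> (22.632,-23.926) [heading=345, draw]
LT 52: heading 345 -> 37
FD 2.3: (22.632,-23.926) -> (24.469,-22.542) [heading=37, draw]
Final: pos=(24.469,-22.542), heading=37, 5 segment(s) drawn

Segment endpoints: x in {0, 6.2, 10.6, 12.2, 22.632, 24.469}, y in {-23.926, -22.542, -21.131, -18.36, -10.739, 0}
xmin=0, ymin=-23.926, xmax=24.469, ymax=0

Answer: 0 -23.926 24.469 0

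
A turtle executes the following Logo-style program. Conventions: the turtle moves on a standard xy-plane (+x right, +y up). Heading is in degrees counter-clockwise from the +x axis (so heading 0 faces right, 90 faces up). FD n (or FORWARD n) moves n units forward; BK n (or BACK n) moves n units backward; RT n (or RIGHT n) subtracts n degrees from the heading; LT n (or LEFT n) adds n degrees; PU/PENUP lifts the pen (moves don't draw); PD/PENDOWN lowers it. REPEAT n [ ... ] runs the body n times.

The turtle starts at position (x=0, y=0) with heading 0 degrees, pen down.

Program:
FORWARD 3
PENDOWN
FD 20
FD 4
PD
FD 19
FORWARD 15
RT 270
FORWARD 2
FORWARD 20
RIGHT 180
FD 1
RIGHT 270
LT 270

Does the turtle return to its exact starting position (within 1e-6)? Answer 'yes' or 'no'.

Executing turtle program step by step:
Start: pos=(0,0), heading=0, pen down
FD 3: (0,0) -> (3,0) [heading=0, draw]
PD: pen down
FD 20: (3,0) -> (23,0) [heading=0, draw]
FD 4: (23,0) -> (27,0) [heading=0, draw]
PD: pen down
FD 19: (27,0) -> (46,0) [heading=0, draw]
FD 15: (46,0) -> (61,0) [heading=0, draw]
RT 270: heading 0 -> 90
FD 2: (61,0) -> (61,2) [heading=90, draw]
FD 20: (61,2) -> (61,22) [heading=90, draw]
RT 180: heading 90 -> 270
FD 1: (61,22) -> (61,21) [heading=270, draw]
RT 270: heading 270 -> 0
LT 270: heading 0 -> 270
Final: pos=(61,21), heading=270, 8 segment(s) drawn

Start position: (0, 0)
Final position: (61, 21)
Distance = 64.514; >= 1e-6 -> NOT closed

Answer: no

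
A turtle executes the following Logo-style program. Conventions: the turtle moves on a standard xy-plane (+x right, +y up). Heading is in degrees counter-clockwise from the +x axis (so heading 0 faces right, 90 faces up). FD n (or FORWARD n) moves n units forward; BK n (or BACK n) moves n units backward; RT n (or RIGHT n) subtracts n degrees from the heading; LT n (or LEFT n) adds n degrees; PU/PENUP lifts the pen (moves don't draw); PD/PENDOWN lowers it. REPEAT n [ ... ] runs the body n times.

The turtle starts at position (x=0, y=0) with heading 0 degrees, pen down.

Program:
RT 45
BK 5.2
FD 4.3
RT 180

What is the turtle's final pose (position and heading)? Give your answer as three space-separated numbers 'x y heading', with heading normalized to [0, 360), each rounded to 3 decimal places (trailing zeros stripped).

Executing turtle program step by step:
Start: pos=(0,0), heading=0, pen down
RT 45: heading 0 -> 315
BK 5.2: (0,0) -> (-3.677,3.677) [heading=315, draw]
FD 4.3: (-3.677,3.677) -> (-0.636,0.636) [heading=315, draw]
RT 180: heading 315 -> 135
Final: pos=(-0.636,0.636), heading=135, 2 segment(s) drawn

Answer: -0.636 0.636 135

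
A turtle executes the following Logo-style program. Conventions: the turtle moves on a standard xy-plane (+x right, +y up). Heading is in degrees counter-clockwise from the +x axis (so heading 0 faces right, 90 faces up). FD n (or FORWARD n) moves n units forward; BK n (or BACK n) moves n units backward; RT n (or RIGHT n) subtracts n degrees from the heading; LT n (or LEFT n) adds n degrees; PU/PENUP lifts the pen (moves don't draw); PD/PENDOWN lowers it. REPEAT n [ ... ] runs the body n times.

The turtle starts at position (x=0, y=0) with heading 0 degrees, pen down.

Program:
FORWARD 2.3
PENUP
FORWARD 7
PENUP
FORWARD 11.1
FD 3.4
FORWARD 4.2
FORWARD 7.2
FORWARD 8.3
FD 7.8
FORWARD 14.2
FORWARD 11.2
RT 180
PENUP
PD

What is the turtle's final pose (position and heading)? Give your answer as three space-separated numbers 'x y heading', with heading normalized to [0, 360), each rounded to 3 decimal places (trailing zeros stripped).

Executing turtle program step by step:
Start: pos=(0,0), heading=0, pen down
FD 2.3: (0,0) -> (2.3,0) [heading=0, draw]
PU: pen up
FD 7: (2.3,0) -> (9.3,0) [heading=0, move]
PU: pen up
FD 11.1: (9.3,0) -> (20.4,0) [heading=0, move]
FD 3.4: (20.4,0) -> (23.8,0) [heading=0, move]
FD 4.2: (23.8,0) -> (28,0) [heading=0, move]
FD 7.2: (28,0) -> (35.2,0) [heading=0, move]
FD 8.3: (35.2,0) -> (43.5,0) [heading=0, move]
FD 7.8: (43.5,0) -> (51.3,0) [heading=0, move]
FD 14.2: (51.3,0) -> (65.5,0) [heading=0, move]
FD 11.2: (65.5,0) -> (76.7,0) [heading=0, move]
RT 180: heading 0 -> 180
PU: pen up
PD: pen down
Final: pos=(76.7,0), heading=180, 1 segment(s) drawn

Answer: 76.7 0 180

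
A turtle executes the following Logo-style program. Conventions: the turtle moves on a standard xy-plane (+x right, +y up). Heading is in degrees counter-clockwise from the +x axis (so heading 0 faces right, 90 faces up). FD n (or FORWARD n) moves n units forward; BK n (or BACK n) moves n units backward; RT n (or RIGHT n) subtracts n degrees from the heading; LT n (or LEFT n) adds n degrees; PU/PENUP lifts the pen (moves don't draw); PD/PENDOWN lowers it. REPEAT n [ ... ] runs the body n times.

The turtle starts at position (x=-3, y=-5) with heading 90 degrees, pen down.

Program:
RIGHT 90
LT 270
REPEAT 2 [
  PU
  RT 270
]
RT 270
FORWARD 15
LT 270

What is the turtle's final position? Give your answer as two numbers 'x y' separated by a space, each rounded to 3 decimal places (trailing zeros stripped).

Answer: -18 -5

Derivation:
Executing turtle program step by step:
Start: pos=(-3,-5), heading=90, pen down
RT 90: heading 90 -> 0
LT 270: heading 0 -> 270
REPEAT 2 [
  -- iteration 1/2 --
  PU: pen up
  RT 270: heading 270 -> 0
  -- iteration 2/2 --
  PU: pen up
  RT 270: heading 0 -> 90
]
RT 270: heading 90 -> 180
FD 15: (-3,-5) -> (-18,-5) [heading=180, move]
LT 270: heading 180 -> 90
Final: pos=(-18,-5), heading=90, 0 segment(s) drawn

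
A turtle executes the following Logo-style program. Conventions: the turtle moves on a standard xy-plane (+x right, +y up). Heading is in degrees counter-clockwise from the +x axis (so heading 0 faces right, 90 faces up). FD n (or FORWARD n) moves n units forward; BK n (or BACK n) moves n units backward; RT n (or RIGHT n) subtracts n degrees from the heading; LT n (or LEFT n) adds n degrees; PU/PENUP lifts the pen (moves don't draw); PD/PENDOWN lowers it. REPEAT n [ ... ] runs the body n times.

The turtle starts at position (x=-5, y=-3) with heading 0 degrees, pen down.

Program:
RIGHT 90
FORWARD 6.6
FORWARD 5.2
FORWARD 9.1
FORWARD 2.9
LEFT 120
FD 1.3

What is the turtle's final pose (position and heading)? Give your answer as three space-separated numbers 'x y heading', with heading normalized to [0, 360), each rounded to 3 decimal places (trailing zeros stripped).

Executing turtle program step by step:
Start: pos=(-5,-3), heading=0, pen down
RT 90: heading 0 -> 270
FD 6.6: (-5,-3) -> (-5,-9.6) [heading=270, draw]
FD 5.2: (-5,-9.6) -> (-5,-14.8) [heading=270, draw]
FD 9.1: (-5,-14.8) -> (-5,-23.9) [heading=270, draw]
FD 2.9: (-5,-23.9) -> (-5,-26.8) [heading=270, draw]
LT 120: heading 270 -> 30
FD 1.3: (-5,-26.8) -> (-3.874,-26.15) [heading=30, draw]
Final: pos=(-3.874,-26.15), heading=30, 5 segment(s) drawn

Answer: -3.874 -26.15 30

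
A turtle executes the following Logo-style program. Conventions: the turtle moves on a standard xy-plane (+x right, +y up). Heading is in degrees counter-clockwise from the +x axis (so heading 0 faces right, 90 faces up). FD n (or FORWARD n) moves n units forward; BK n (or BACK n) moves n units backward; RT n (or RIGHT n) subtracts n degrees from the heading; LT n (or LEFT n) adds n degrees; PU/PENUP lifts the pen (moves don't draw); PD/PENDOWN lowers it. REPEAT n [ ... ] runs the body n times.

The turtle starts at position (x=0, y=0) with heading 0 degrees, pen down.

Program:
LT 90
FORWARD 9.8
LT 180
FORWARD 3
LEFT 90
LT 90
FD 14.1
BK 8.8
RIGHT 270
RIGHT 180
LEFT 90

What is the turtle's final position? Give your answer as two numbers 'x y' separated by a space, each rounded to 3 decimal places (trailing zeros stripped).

Answer: 0 12.1

Derivation:
Executing turtle program step by step:
Start: pos=(0,0), heading=0, pen down
LT 90: heading 0 -> 90
FD 9.8: (0,0) -> (0,9.8) [heading=90, draw]
LT 180: heading 90 -> 270
FD 3: (0,9.8) -> (0,6.8) [heading=270, draw]
LT 90: heading 270 -> 0
LT 90: heading 0 -> 90
FD 14.1: (0,6.8) -> (0,20.9) [heading=90, draw]
BK 8.8: (0,20.9) -> (0,12.1) [heading=90, draw]
RT 270: heading 90 -> 180
RT 180: heading 180 -> 0
LT 90: heading 0 -> 90
Final: pos=(0,12.1), heading=90, 4 segment(s) drawn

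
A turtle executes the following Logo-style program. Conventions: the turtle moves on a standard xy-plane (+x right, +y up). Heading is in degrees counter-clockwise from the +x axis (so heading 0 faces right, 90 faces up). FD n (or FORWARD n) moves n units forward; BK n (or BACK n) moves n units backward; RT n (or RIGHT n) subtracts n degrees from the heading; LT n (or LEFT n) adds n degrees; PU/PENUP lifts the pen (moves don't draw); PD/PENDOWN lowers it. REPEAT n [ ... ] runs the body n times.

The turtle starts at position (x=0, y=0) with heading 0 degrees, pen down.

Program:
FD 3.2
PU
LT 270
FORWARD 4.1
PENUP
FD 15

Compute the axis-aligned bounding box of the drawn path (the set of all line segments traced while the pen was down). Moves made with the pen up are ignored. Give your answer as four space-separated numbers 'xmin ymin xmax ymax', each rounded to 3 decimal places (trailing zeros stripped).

Executing turtle program step by step:
Start: pos=(0,0), heading=0, pen down
FD 3.2: (0,0) -> (3.2,0) [heading=0, draw]
PU: pen up
LT 270: heading 0 -> 270
FD 4.1: (3.2,0) -> (3.2,-4.1) [heading=270, move]
PU: pen up
FD 15: (3.2,-4.1) -> (3.2,-19.1) [heading=270, move]
Final: pos=(3.2,-19.1), heading=270, 1 segment(s) drawn

Segment endpoints: x in {0, 3.2}, y in {0}
xmin=0, ymin=0, xmax=3.2, ymax=0

Answer: 0 0 3.2 0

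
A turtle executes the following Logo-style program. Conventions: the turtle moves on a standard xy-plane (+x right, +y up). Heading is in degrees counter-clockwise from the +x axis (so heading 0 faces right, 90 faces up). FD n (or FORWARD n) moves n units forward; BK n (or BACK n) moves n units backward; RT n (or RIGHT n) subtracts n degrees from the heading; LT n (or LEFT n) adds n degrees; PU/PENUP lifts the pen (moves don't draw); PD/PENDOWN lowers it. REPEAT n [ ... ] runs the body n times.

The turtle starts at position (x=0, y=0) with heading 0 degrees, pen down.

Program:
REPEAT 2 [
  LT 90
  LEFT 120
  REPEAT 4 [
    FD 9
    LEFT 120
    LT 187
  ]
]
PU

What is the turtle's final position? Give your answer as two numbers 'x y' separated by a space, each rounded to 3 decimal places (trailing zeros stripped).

Executing turtle program step by step:
Start: pos=(0,0), heading=0, pen down
REPEAT 2 [
  -- iteration 1/2 --
  LT 90: heading 0 -> 90
  LT 120: heading 90 -> 210
  REPEAT 4 [
    -- iteration 1/4 --
    FD 9: (0,0) -> (-7.794,-4.5) [heading=210, draw]
    LT 120: heading 210 -> 330
    LT 187: heading 330 -> 157
    -- iteration 2/4 --
    FD 9: (-7.794,-4.5) -> (-16.079,-0.983) [heading=157, draw]
    LT 120: heading 157 -> 277
    LT 187: heading 277 -> 104
    -- iteration 3/4 --
    FD 9: (-16.079,-0.983) -> (-18.256,7.749) [heading=104, draw]
    LT 120: heading 104 -> 224
    LT 187: heading 224 -> 51
    -- iteration 4/4 --
    FD 9: (-18.256,7.749) -> (-12.592,14.744) [heading=51, draw]
    LT 120: heading 51 -> 171
    LT 187: heading 171 -> 358
  ]
  -- iteration 2/2 --
  LT 90: heading 358 -> 88
  LT 120: heading 88 -> 208
  REPEAT 4 [
    -- iteration 1/4 --
    FD 9: (-12.592,14.744) -> (-20.539,10.518) [heading=208, draw]
    LT 120: heading 208 -> 328
    LT 187: heading 328 -> 155
    -- iteration 2/4 --
    FD 9: (-20.539,10.518) -> (-28.695,14.322) [heading=155, draw]
    LT 120: heading 155 -> 275
    LT 187: heading 275 -> 102
    -- iteration 3/4 --
    FD 9: (-28.695,14.322) -> (-30.567,23.125) [heading=102, draw]
    LT 120: heading 102 -> 222
    LT 187: heading 222 -> 49
    -- iteration 4/4 --
    FD 9: (-30.567,23.125) -> (-24.662,29.918) [heading=49, draw]
    LT 120: heading 49 -> 169
    LT 187: heading 169 -> 356
  ]
]
PU: pen up
Final: pos=(-24.662,29.918), heading=356, 8 segment(s) drawn

Answer: -24.662 29.918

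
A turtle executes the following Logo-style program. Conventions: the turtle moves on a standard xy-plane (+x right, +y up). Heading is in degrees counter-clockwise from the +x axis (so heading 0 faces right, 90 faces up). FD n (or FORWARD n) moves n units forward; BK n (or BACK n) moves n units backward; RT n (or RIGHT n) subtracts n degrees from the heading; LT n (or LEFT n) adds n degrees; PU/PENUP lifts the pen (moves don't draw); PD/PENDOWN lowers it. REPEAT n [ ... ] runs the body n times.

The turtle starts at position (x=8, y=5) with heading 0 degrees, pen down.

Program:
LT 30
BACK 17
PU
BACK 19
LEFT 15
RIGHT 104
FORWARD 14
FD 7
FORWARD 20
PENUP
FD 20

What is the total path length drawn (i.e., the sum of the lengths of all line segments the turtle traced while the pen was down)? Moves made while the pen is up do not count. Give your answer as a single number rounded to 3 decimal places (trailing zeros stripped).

Answer: 17

Derivation:
Executing turtle program step by step:
Start: pos=(8,5), heading=0, pen down
LT 30: heading 0 -> 30
BK 17: (8,5) -> (-6.722,-3.5) [heading=30, draw]
PU: pen up
BK 19: (-6.722,-3.5) -> (-23.177,-13) [heading=30, move]
LT 15: heading 30 -> 45
RT 104: heading 45 -> 301
FD 14: (-23.177,-13) -> (-15.966,-25) [heading=301, move]
FD 7: (-15.966,-25) -> (-12.361,-31.001) [heading=301, move]
FD 20: (-12.361,-31.001) -> (-2.06,-48.144) [heading=301, move]
PU: pen up
FD 20: (-2.06,-48.144) -> (8.24,-65.287) [heading=301, move]
Final: pos=(8.24,-65.287), heading=301, 1 segment(s) drawn

Segment lengths:
  seg 1: (8,5) -> (-6.722,-3.5), length = 17
Total = 17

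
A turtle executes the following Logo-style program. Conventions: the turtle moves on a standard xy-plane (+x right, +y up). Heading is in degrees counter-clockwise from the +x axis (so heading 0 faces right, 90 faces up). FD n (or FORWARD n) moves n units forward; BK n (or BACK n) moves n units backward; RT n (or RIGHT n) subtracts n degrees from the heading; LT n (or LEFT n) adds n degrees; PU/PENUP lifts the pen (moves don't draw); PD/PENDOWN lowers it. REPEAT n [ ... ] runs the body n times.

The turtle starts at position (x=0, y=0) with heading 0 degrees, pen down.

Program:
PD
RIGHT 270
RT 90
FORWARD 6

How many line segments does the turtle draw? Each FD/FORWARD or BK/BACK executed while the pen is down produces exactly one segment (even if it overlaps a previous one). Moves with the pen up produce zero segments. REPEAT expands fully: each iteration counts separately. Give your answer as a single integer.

Executing turtle program step by step:
Start: pos=(0,0), heading=0, pen down
PD: pen down
RT 270: heading 0 -> 90
RT 90: heading 90 -> 0
FD 6: (0,0) -> (6,0) [heading=0, draw]
Final: pos=(6,0), heading=0, 1 segment(s) drawn
Segments drawn: 1

Answer: 1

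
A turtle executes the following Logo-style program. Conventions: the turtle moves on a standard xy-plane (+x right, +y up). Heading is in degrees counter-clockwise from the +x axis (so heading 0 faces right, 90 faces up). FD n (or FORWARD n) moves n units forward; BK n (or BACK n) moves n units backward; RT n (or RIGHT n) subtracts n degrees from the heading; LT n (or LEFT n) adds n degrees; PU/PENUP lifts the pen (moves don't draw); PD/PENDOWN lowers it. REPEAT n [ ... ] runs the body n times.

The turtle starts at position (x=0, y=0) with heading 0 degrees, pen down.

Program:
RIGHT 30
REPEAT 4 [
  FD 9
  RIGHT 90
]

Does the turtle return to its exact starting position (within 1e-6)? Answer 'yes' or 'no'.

Executing turtle program step by step:
Start: pos=(0,0), heading=0, pen down
RT 30: heading 0 -> 330
REPEAT 4 [
  -- iteration 1/4 --
  FD 9: (0,0) -> (7.794,-4.5) [heading=330, draw]
  RT 90: heading 330 -> 240
  -- iteration 2/4 --
  FD 9: (7.794,-4.5) -> (3.294,-12.294) [heading=240, draw]
  RT 90: heading 240 -> 150
  -- iteration 3/4 --
  FD 9: (3.294,-12.294) -> (-4.5,-7.794) [heading=150, draw]
  RT 90: heading 150 -> 60
  -- iteration 4/4 --
  FD 9: (-4.5,-7.794) -> (0,0) [heading=60, draw]
  RT 90: heading 60 -> 330
]
Final: pos=(0,0), heading=330, 4 segment(s) drawn

Start position: (0, 0)
Final position: (0, 0)
Distance = 0; < 1e-6 -> CLOSED

Answer: yes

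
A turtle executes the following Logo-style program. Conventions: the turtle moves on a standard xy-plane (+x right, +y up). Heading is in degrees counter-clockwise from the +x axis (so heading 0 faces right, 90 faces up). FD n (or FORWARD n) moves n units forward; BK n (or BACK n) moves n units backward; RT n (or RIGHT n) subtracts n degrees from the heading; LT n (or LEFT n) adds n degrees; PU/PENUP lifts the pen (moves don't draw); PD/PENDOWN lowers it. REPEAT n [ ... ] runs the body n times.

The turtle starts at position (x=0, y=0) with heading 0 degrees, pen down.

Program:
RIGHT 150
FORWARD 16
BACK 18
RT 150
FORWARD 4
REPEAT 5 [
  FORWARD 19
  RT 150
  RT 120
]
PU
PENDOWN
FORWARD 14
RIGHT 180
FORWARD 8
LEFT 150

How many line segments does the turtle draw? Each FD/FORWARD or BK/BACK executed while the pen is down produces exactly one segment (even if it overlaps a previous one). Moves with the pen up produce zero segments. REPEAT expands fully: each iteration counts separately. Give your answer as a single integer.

Executing turtle program step by step:
Start: pos=(0,0), heading=0, pen down
RT 150: heading 0 -> 210
FD 16: (0,0) -> (-13.856,-8) [heading=210, draw]
BK 18: (-13.856,-8) -> (1.732,1) [heading=210, draw]
RT 150: heading 210 -> 60
FD 4: (1.732,1) -> (3.732,4.464) [heading=60, draw]
REPEAT 5 [
  -- iteration 1/5 --
  FD 19: (3.732,4.464) -> (13.232,20.919) [heading=60, draw]
  RT 150: heading 60 -> 270
  RT 120: heading 270 -> 150
  -- iteration 2/5 --
  FD 19: (13.232,20.919) -> (-3.222,30.419) [heading=150, draw]
  RT 150: heading 150 -> 0
  RT 120: heading 0 -> 240
  -- iteration 3/5 --
  FD 19: (-3.222,30.419) -> (-12.722,13.964) [heading=240, draw]
  RT 150: heading 240 -> 90
  RT 120: heading 90 -> 330
  -- iteration 4/5 --
  FD 19: (-12.722,13.964) -> (3.732,4.464) [heading=330, draw]
  RT 150: heading 330 -> 180
  RT 120: heading 180 -> 60
  -- iteration 5/5 --
  FD 19: (3.732,4.464) -> (13.232,20.919) [heading=60, draw]
  RT 150: heading 60 -> 270
  RT 120: heading 270 -> 150
]
PU: pen up
PD: pen down
FD 14: (13.232,20.919) -> (1.108,27.919) [heading=150, draw]
RT 180: heading 150 -> 330
FD 8: (1.108,27.919) -> (8.036,23.919) [heading=330, draw]
LT 150: heading 330 -> 120
Final: pos=(8.036,23.919), heading=120, 10 segment(s) drawn
Segments drawn: 10

Answer: 10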